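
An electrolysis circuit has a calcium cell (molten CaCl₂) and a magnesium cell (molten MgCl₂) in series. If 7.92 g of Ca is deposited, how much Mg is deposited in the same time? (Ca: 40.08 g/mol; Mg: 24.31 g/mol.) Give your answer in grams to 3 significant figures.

n(Ca) = 7.92 / 40.08 = 0.1976 mol
Ca²⁺ + 2e⁻ → Ca, so n(e⁻) = 2 × 0.1976 = 0.3952 mol
The cells are in series, so the same charge (and hence the same n(e⁻) = 0.3952 mol) passes through both.
Mg²⁺ + 2e⁻ → Mg, so n(Mg) = 0.3952 / 2 = 0.1976 mol
m(Mg) = 0.1976 × 24.31 = 4.80 g

4.80 g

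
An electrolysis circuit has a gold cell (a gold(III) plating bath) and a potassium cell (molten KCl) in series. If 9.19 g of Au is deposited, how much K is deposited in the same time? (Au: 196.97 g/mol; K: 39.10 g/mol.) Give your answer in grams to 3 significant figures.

5.47 g

n(Au) = 9.19 / 196.97 = 0.04666 mol
Au³⁺ + 3e⁻ → Au, so n(e⁻) = 3 × 0.04666 = 0.1400 mol
In series, the same 0.1400 mol of electrons flows through the second cell.
K⁺ + e⁻ → K, so n(K) = 0.1400 mol
m(K) = 0.1400 × 39.10 = 5.47 g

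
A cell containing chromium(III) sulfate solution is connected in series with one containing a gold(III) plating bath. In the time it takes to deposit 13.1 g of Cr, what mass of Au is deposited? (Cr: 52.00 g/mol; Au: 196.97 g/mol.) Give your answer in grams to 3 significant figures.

49.6 g

n(Cr) = 13.1 / 52.00 = 0.2519 mol
Cr³⁺ + 3e⁻ → Cr, so n(e⁻) = 3 × 0.2519 = 0.7557 mol
The cells are in series, so the same charge (and hence the same n(e⁻) = 0.7557 mol) passes through both.
Au³⁺ + 3e⁻ → Au, so n(Au) = 0.7557 / 3 = 0.2519 mol
m(Au) = 0.2519 × 196.97 = 49.6 g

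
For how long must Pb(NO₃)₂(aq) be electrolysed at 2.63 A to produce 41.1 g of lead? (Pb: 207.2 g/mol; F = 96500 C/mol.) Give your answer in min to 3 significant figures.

n(Pb) = 41.1 / 207.2 = 0.1984 mol
Pb²⁺ + 2e⁻ → Pb, so n(e⁻) = 2 × 0.1984 = 0.3968 mol
Q = 0.3968 × 96500 = 38290 C
t = Q / I = 38290 / 2.63 = 14560 s = 243 min

243 min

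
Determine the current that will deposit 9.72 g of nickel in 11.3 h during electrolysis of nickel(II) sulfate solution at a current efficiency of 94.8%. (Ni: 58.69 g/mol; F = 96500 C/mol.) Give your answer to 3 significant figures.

0.829 A

n(Ni) = 9.72 / 58.69 = 0.1656 mol
Ni²⁺ + 2e⁻ → Ni, so n(e⁻) = 2 × 0.1656 = 0.3312 mol
Q = 0.3312 × 96500 / 0.948 = 33710 C
I = Q / t = 33710 / 40680 s = 0.829 A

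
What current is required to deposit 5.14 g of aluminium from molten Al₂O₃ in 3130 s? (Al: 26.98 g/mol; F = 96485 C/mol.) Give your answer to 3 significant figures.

n(Al) = 5.14 / 26.98 = 0.1905 mol
Al³⁺ + 3e⁻ → Al, so n(e⁻) = 3 × 0.1905 = 0.5715 mol
Q = 0.5715 × 96485 = 55140 C
I = Q / t = 55140 / 3130 s = 17.6 A

17.6 A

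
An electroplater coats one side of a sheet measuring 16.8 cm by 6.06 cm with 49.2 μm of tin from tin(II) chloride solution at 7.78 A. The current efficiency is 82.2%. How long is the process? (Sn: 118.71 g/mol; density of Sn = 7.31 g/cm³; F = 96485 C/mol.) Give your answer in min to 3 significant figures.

15.5 min

Plated area = 16.8 × 6.06 = 101.8 cm²
Volume = 101.8 × 49.2×10⁻⁴ cm = 0.5009 cm³
m(Sn) = 0.5009 × 7.31 = 3.662 g
n(Sn) = 3.662 / 118.71 = 0.03085 mol; n(e⁻) = 2 × 0.03085 = 0.06170 mol
Q = 0.06170 × 96485 / 0.822 = 7242 C
t = 7242 / 7.78 = 930.8 s = 15.5 min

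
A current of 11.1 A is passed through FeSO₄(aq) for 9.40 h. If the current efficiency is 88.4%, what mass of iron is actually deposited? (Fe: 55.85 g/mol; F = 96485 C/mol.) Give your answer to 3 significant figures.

Q = 11.1 × 33840 = 3.756×10^5 C
n(e⁻) = 3.756×10^5 / 96485 = 3.893 mol
Fe²⁺ + 2e⁻ → Fe, so theoretical m(Fe) = 1.947 × 55.85 = 108.7 g
Actual mass = 88.4% × 108.7 = 96.1 g

96.1 g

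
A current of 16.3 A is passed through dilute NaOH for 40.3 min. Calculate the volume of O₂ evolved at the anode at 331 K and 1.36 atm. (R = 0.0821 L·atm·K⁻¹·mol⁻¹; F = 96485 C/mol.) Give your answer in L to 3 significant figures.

2.04 L

Charge passed = 16.3 × 2418 = 39410 C
n(e⁻) = 39410 / 96485 = 0.4085 mol
2H₂O → O₂ + 4H⁺ + 4e⁻, so n(O₂) = 0.4085 / 4 = 0.1021 mol
V = nRT/P = 0.1021 × 0.0821 × 331 / 1.36 = 2.040 L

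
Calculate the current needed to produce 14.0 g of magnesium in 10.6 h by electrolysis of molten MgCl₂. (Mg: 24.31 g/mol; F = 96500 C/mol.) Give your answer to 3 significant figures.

n(Mg) = 14.0 / 24.31 = 0.5759 mol
Mg²⁺ + 2e⁻ → Mg, so n(e⁻) = 2 × 0.5759 = 1.152 mol
Q = 1.152 × 96500 = 1.112×10^5 C
I = Q / t = 1.112×10^5 / 38160 s = 2.91 A

2.91 A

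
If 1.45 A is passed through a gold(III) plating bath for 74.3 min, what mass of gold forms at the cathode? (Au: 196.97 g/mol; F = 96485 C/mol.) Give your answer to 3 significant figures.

Q = It = 1.45 × 4458 = 6464 C
n(e⁻) = 6464 / 96485 = 0.06699 mol
Au³⁺ + 3e⁻ → Au, so n(Au) = 0.06699 / 3 = 0.02233 mol
m = 0.02233 × 196.97 = 4.40 g

4.40 g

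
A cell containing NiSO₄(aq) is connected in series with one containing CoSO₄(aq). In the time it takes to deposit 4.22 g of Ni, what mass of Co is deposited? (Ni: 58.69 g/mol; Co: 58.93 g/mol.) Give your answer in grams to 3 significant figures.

n(Ni) = 4.22 / 58.69 = 0.07190 mol
Ni²⁺ + 2e⁻ → Ni, so n(e⁻) = 2 × 0.07190 = 0.1438 mol
The cells are in series, so the same charge (and hence the same n(e⁻) = 0.1438 mol) passes through both.
Co²⁺ + 2e⁻ → Co, so n(Co) = 0.1438 / 2 = 0.07190 mol
m(Co) = 0.07190 × 58.93 = 4.24 g

4.24 g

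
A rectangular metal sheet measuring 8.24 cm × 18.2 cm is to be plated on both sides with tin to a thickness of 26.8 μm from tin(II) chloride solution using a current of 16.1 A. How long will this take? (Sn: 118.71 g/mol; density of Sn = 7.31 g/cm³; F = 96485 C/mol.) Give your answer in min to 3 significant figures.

Plated area = 2 × 8.24 × 18.2 = 299.9 cm²
Volume = 299.9 × 26.8×10⁻⁴ cm = 0.8037 cm³
m(Sn) = 0.8037 × 7.31 = 5.875 g
n(Sn) = 5.875 / 118.71 = 0.04949 mol; n(e⁻) = 2 × 0.04949 = 0.09898 mol
Q = 0.09898 × 96485 = 9550 C
t = 9550 / 16.1 = 593.2 s = 9.89 min

9.89 min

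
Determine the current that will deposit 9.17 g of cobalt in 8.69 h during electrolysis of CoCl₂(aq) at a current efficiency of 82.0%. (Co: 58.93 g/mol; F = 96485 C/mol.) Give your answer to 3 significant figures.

n(Co) = 9.17 / 58.93 = 0.1556 mol
Co²⁺ + 2e⁻ → Co, so n(e⁻) = 2 × 0.1556 = 0.3112 mol
Q = 0.3112 × 96485 / 0.820 = 36620 C
I = Q / t = 36620 / 31284 s = 1.17 A

1.17 A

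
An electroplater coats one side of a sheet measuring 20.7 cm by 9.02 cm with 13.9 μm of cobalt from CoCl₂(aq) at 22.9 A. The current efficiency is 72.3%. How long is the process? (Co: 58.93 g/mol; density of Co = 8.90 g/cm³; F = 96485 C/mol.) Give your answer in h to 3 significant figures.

0.127 h

Plated area = 20.7 × 9.02 = 186.7 cm²
Volume = 186.7 × 13.9×10⁻⁴ cm = 0.2595 cm³
m(Co) = 0.2595 × 8.90 = 2.310 g
n(Co) = 2.310 / 58.93 = 0.03920 mol; n(e⁻) = 2 × 0.03920 = 0.07840 mol
Q = 0.07840 × 96485 / 0.723 = 10460 C
t = 10460 / 22.9 = 456.8 s = 0.127 h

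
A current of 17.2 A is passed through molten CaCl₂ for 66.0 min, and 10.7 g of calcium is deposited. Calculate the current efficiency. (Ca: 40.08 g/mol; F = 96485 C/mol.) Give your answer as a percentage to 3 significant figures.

75.6%

Q = 17.2 × 3960 = 68110 C
n(e⁻) = 68110 / 96485 = 0.7059 mol
Ca²⁺ + 2e⁻ → Ca, so theoretical n(Ca) = 0.3530 mol → 14.15 g
Efficiency = 10.7 / 14.15 = 0.7562 = 75.6%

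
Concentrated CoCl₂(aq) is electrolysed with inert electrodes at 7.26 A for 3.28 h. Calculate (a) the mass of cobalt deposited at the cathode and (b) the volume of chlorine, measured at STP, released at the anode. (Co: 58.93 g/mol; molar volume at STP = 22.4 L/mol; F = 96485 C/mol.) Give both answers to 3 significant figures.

Q = 7.26 × 11808 = 85730 C; n(e⁻) = 85730 / 96485 = 0.8885 mol
Cathode: Co²⁺ + 2e⁻ → Co → n(Co) = 0.8885/2 = 0.4443 mol → 26.2 g
Anode: 2Cl⁻ → Cl₂ + 2e⁻ → n(Cl₂) = 0.8885/2 = 0.4443 mol → 9.95 L

26.2 g Co; 9.95 L Cl₂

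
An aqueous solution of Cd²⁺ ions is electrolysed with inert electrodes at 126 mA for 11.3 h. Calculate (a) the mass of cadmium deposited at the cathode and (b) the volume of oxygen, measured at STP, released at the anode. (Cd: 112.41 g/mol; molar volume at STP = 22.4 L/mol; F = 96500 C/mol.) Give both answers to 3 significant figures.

2.99 g Cd; 0.297 L O₂

Q = 0.126 × 40680 = 5126 C; n(e⁻) = 5126 / 96500 = 0.05312 mol
Cathode: Cd²⁺ + 2e⁻ → Cd → n(Cd) = 0.05312/2 = 0.02656 mol → 2.99 g
Anode: 2H₂O → O₂ + 4H⁺ + 4e⁻ → n(O₂) = 0.05312/4 = 0.01328 mol → 0.297 L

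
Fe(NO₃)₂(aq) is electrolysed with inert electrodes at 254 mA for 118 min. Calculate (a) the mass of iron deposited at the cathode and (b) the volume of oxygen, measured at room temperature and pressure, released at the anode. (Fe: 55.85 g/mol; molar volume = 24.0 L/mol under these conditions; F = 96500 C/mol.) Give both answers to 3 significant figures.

Q = 0.254 × 7080 = 1798 C; n(e⁻) = 1798 / 96500 = 0.01863 mol
Cathode: Fe²⁺ + 2e⁻ → Fe → n(Fe) = 0.01863/2 = 0.009315 mol → 0.520 g
Anode: 2H₂O → O₂ + 4H⁺ + 4e⁻ → n(O₂) = 0.01863/4 = 0.004658 mol → 0.112 L

0.520 g Fe; 0.112 L O₂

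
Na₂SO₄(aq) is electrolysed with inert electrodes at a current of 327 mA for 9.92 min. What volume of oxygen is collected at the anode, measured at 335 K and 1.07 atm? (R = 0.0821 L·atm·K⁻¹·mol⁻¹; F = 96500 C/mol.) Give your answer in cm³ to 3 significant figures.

Q = It = 0.327 × 595.2 = 194.6 C
Moles of electrons = 194.6 / 96500 = 0.002017 mol
2H₂O → O₂ + 4H⁺ + 4e⁻, so n(O₂) = 0.002017 / 4 = 5.043×10^-4 mol
V = nRT/P = 5.043×10^-4 × 0.0821 × 335 / 1.07 = 0.01296 L
= 13.0 cm³

13.0 cm³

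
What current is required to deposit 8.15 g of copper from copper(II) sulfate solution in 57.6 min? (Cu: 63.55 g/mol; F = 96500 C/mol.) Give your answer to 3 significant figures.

7.16 A

n(Cu) = 8.15 / 63.55 = 0.1282 mol
Cu²⁺ + 2e⁻ → Cu, so n(e⁻) = 2 × 0.1282 = 0.2564 mol
Q = 0.2564 × 96500 = 24740 C
I = Q / t = 24740 / 3456 s = 7.16 A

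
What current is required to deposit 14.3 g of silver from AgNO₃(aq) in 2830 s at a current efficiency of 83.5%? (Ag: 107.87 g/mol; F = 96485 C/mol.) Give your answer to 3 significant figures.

n(Ag) = 14.3 / 107.87 = 0.1326 mol
Ag⁺ + e⁻ → Ag, so n(e⁻) = 0.1326 mol
Q = 0.1326 × 96485 / 0.835 = 15320 C
I = Q / t = 15320 / 2830 s = 5.41 A

5.41 A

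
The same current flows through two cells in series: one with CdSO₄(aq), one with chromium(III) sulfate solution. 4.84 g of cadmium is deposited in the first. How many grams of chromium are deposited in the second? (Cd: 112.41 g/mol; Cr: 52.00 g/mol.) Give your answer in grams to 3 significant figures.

n(Cd) = 4.84 / 112.41 = 0.04306 mol
Cd²⁺ + 2e⁻ → Cd, so n(e⁻) = 2 × 0.04306 = 0.08612 mol
The cells are in series, so the same charge (and hence the same n(e⁻) = 0.08612 mol) passes through both.
Cr³⁺ + 3e⁻ → Cr, so n(Cr) = 0.08612 / 3 = 0.02871 mol
m(Cr) = 0.02871 × 52.00 = 1.49 g

1.49 g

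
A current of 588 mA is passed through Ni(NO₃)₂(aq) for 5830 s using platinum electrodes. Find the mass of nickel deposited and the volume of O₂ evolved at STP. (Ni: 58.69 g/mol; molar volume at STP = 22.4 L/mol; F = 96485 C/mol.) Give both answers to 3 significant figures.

1.04 g Ni; 0.199 L O₂

Q = 0.588 × 5830 = 3428 C; n(e⁻) = 3428 / 96485 = 0.03553 mol
Cathode: Ni²⁺ + 2e⁻ → Ni → n(Ni) = 0.03553/2 = 0.01777 mol → 1.04 g
Anode: 2H₂O → O₂ + 4H⁺ + 4e⁻ → n(O₂) = 0.03553/4 = 0.008883 mol → 0.199 L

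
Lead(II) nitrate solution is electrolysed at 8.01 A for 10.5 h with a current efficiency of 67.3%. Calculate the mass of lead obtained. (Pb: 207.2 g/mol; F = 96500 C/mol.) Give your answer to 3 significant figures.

Q = 8.01 × 37800 = 3.028×10^5 C
n(e⁻) = 3.028×10^5 / 96500 = 3.138 mol
Pb²⁺ + 2e⁻ → Pb, so theoretical m(Pb) = 1.569 × 207.2 = 325.1 g
Actual mass = 67.3% × 325.1 = 219 g

219 g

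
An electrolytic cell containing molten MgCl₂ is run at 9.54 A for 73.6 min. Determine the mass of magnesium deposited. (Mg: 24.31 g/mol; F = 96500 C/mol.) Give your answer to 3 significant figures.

Q = It = 9.54 × 4416 = 42130 C
n(e⁻) = 42130 / 96500 = 0.4366 mol
Mg²⁺ + 2e⁻ → Mg, so n(Mg) = 0.4366 / 2 = 0.2183 mol
m = 0.2183 × 24.31 = 5.31 g

5.31 g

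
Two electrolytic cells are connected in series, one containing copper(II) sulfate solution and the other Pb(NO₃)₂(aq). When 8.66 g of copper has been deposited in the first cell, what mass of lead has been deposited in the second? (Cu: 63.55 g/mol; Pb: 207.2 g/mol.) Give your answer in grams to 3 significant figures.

28.2 g

n(Cu) = 8.66 / 63.55 = 0.1363 mol
Cu²⁺ + 2e⁻ → Cu, so n(e⁻) = 2 × 0.1363 = 0.2726 mol
Same current for the same time ⇒ same n(e⁻) = 0.2726 mol in both cells.
Pb²⁺ + 2e⁻ → Pb, so n(Pb) = 0.2726 / 2 = 0.1363 mol
m(Pb) = 0.1363 × 207.2 = 28.2 g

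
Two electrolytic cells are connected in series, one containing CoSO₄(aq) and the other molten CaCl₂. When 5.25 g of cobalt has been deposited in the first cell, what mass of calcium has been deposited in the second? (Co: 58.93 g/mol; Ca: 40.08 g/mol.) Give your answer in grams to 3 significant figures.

3.57 g

n(Co) = 5.25 / 58.93 = 0.08909 mol
Co²⁺ + 2e⁻ → Co, so n(e⁻) = 2 × 0.08909 = 0.1782 mol
In series, the same 0.1782 mol of electrons flows through the second cell.
Ca²⁺ + 2e⁻ → Ca, so n(Ca) = 0.1782 / 2 = 0.08910 mol
m(Ca) = 0.08910 × 40.08 = 3.57 g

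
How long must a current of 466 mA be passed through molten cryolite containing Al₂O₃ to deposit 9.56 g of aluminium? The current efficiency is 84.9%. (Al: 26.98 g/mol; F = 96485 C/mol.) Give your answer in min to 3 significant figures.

4320 min

n(Al) = 9.56 / 26.98 = 0.3543 mol
Al³⁺ + 3e⁻ → Al, so n(e⁻) = 3 × 0.3543 = 1.063 mol
Q = 1.063 × 96485 / 0.849 = 1.208×10^5 C
t = Q / I = 1.208×10^5 / 0.466 = 2.592×10^5 s = 4320 min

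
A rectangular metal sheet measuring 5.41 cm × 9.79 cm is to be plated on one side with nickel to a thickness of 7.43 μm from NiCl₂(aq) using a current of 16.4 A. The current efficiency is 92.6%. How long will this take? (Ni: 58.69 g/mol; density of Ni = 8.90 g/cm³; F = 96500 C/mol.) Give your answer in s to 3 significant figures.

75.8 s

Plated area = 5.41 × 9.79 = 52.96 cm²
Volume = 52.96 × 7.43×10⁻⁴ cm = 0.03935 cm³
m(Ni) = 0.03935 × 8.90 = 0.3502 g
n(Ni) = 0.3502 / 58.69 = 0.005967 mol; n(e⁻) = 2 × 0.005967 = 0.01193 mol
Q = 0.01193 × 96500 / 0.926 = 1243 C
t = 1243 / 16.4 = 75.79 s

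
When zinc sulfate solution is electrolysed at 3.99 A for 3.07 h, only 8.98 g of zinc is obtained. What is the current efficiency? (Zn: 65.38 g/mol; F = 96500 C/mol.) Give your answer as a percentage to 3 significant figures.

60.1%

Q = 3.99 × 11052 = 44100 C
n(e⁻) = 44100 / 96500 = 0.4570 mol
Zn²⁺ + 2e⁻ → Zn, so theoretical n(Zn) = 0.2285 mol → 14.94 g
Efficiency = 8.98 / 14.94 = 0.6011 = 60.1%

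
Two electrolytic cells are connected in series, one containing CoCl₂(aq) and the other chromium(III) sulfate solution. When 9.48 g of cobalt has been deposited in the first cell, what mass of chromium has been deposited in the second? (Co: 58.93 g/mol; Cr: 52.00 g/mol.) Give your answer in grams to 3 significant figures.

5.58 g

n(Co) = 9.48 / 58.93 = 0.1609 mol
Co²⁺ + 2e⁻ → Co, so n(e⁻) = 2 × 0.1609 = 0.3218 mol
In series, the same 0.3218 mol of electrons flows through the second cell.
Cr³⁺ + 3e⁻ → Cr, so n(Cr) = 0.3218 / 3 = 0.1073 mol
m(Cr) = 0.1073 × 52.00 = 5.58 g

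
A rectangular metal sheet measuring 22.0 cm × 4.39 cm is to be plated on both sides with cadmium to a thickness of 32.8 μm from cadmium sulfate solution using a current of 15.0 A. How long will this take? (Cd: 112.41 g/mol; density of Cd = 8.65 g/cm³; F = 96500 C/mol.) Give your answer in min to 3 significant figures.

Plated area = 2 × 22.0 × 4.39 = 193.2 cm²
Volume = 193.2 × 32.8×10⁻⁴ cm = 0.6337 cm³
m(Cd) = 0.6337 × 8.65 = 5.482 g
n(Cd) = 5.482 / 112.41 = 0.04877 mol; n(e⁻) = 2 × 0.04877 = 0.09754 mol
Q = 0.09754 × 96500 = 9413 C
t = 9413 / 15.0 = 627.5 s = 10.5 min

10.5 min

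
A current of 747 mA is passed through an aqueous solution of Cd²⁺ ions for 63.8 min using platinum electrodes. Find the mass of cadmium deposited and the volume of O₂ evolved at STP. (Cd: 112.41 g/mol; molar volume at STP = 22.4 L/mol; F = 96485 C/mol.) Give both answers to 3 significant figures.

Q = 0.747 × 3828 = 2860 C; n(e⁻) = 2860 / 96485 = 0.02964 mol
Cathode: Cd²⁺ + 2e⁻ → Cd → n(Cd) = 0.02964/2 = 0.01482 mol → 1.67 g
Anode: 2H₂O → O₂ + 4H⁺ + 4e⁻ → n(O₂) = 0.02964/4 = 0.007410 mol → 0.166 L

1.67 g Cd; 0.166 L O₂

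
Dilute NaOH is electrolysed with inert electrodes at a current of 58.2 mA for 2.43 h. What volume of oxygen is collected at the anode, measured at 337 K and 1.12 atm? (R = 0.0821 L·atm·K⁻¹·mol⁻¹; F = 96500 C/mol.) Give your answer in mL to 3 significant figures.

32.6 mL

Charge passed = 0.0582 × 8748 = 509.1 C
Moles of electrons = 509.1 / 96500 = 0.005276 mol
2H₂O → O₂ + 4H⁺ + 4e⁻, so n(O₂) = 0.005276 / 4 = 0.001319 mol
V = nRT/P = 0.001319 × 0.0821 × 337 / 1.12 = 0.03258 L
= 32.6 mL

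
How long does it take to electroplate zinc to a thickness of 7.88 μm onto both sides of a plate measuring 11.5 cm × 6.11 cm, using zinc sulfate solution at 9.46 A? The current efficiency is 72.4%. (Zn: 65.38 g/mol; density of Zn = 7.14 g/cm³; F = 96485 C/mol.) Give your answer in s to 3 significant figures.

Plated area = 2 × 11.5 × 6.11 = 140.5 cm²
Volume = 140.5 × 7.88×10⁻⁴ cm = 0.1107 cm³
m(Zn) = 0.1107 × 7.14 = 0.7904 g
n(Zn) = 0.7904 / 65.38 = 0.01209 mol; n(e⁻) = 2 × 0.01209 = 0.02418 mol
Q = 0.02418 × 96485 / 0.724 = 3222 C
t = 3222 / 9.46 = 340.6 s

341 s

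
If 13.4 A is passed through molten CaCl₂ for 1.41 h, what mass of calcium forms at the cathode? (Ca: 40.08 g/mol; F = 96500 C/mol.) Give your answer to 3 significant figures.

14.1 g

Q = It = 13.4 × 5076 = 68020 C
Moles of electrons = 68020 / 96500 = 0.7049 mol
Ca²⁺ + 2e⁻ → Ca, so n(Ca) = 0.7049 / 2 = 0.3525 mol
m = 0.3525 × 40.08 = 14.1 g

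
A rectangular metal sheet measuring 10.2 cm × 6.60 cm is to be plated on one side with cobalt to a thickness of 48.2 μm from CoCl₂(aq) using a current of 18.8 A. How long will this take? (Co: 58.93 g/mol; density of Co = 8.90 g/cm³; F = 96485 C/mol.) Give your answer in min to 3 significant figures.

Plated area = 10.2 × 6.60 = 67.32 cm²
Volume = 67.32 × 48.2×10⁻⁴ cm = 0.3245 cm³
m(Co) = 0.3245 × 8.90 = 2.888 g
n(Co) = 2.888 / 58.93 = 0.04901 mol; n(e⁻) = 2 × 0.04901 = 0.09802 mol
Q = 0.09802 × 96485 = 9457 C
t = 9457 / 18.8 = 503.0 s = 8.38 min

8.38 min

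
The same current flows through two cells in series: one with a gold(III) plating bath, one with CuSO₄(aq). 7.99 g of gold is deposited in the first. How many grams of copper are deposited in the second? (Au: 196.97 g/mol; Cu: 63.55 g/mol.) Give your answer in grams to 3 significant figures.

3.87 g

n(Au) = 7.99 / 196.97 = 0.04056 mol
Au³⁺ + 3e⁻ → Au, so n(e⁻) = 3 × 0.04056 = 0.1217 mol
The cells are in series, so the same charge (and hence the same n(e⁻) = 0.1217 mol) passes through both.
Cu²⁺ + 2e⁻ → Cu, so n(Cu) = 0.1217 / 2 = 0.06085 mol
m(Cu) = 0.06085 × 63.55 = 3.87 g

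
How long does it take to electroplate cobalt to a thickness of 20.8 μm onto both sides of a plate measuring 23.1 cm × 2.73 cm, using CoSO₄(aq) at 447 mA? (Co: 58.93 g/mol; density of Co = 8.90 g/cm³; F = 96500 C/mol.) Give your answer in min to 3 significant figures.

285 min

Plated area = 2 × 23.1 × 2.73 = 126.1 cm²
Volume = 126.1 × 20.8×10⁻⁴ cm = 0.2623 cm³
m(Co) = 0.2623 × 8.90 = 2.334 g
n(Co) = 2.334 / 58.93 = 0.03961 mol; n(e⁻) = 2 × 0.03961 = 0.07922 mol
Q = 0.07922 × 96500 = 7645 C
t = 7645 / 0.447 = 17100 s = 285 min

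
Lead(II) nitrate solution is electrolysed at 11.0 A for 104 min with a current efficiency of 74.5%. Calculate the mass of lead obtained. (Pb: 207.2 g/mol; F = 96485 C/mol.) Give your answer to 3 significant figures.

54.9 g

Q = 11.0 × 6240 = 68640 C
n(e⁻) = 68640 / 96485 = 0.7114 mol
Pb²⁺ + 2e⁻ → Pb, so theoretical m(Pb) = 0.3557 × 207.2 = 73.70 g
Actual mass = 74.5% × 73.70 = 54.9 g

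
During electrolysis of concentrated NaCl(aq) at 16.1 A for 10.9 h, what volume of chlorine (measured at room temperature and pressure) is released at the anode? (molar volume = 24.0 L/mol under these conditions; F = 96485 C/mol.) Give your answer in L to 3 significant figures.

Charge passed = 16.1 × 39240 = 6.318×10^5 C
n(e⁻) = 6.318×10^5 / 96485 = 6.548 mol
2Cl⁻ → Cl₂ + 2e⁻, so n(Cl₂) = 6.548 / 2 = 3.274 mol
V = 3.274 × 24.0 = 78.58 L

78.6 L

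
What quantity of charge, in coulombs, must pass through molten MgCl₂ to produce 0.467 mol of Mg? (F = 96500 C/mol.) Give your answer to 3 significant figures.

Mg²⁺ + 2e⁻ → Mg, so n(e⁻) = 2 × 0.467 = 0.9340 mol
Q = 0.9340 × 96500 = 90130 C

90100 C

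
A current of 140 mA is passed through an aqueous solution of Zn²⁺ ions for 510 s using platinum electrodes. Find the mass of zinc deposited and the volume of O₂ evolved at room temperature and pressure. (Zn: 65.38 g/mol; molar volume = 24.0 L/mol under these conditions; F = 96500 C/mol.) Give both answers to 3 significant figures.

Q = 0.140 × 510 = 71.40 C; n(e⁻) = 71.40 / 96500 = 7.399×10^-4 mol
Cathode: Zn²⁺ + 2e⁻ → Zn → n(Zn) = 7.399×10^-4/2 = 3.700×10^-4 mol → 0.0242 g
Anode: 2H₂O → O₂ + 4H⁺ + 4e⁻ → n(O₂) = 7.399×10^-4/4 = 1.850×10^-4 mol → 0.00444 L

0.0242 g Zn; 0.00444 L O₂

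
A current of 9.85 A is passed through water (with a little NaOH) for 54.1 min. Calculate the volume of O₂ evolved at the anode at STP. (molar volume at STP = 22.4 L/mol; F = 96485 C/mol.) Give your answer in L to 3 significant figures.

Charge passed = 9.85 × 3246 = 31970 C
Moles of electrons = 31970 / 96485 = 0.3313 mol
2H₂O → O₂ + 4H⁺ + 4e⁻, so n(O₂) = 0.3313 / 4 = 0.08283 mol
V = 0.08283 × 22.4 = 1.855 L

1.86 L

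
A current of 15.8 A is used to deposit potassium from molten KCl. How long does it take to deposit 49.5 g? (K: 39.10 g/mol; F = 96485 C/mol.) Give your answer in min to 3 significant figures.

129 min

n(K) = 49.5 / 39.10 = 1.266 mol
K⁺ + e⁻ → K, so n(e⁻) = 1.266 mol
Q = 1.266 × 96485 = 1.222×10^5 C
t = Q / I = 1.222×10^5 / 15.8 = 7734 s = 129 min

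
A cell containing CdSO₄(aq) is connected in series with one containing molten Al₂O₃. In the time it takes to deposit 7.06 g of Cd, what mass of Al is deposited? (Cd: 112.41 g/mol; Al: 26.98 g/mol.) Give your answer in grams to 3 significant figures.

n(Cd) = 7.06 / 112.41 = 0.06281 mol
Cd²⁺ + 2e⁻ → Cd, so n(e⁻) = 2 × 0.06281 = 0.1256 mol
The cells are in series, so the same charge (and hence the same n(e⁻) = 0.1256 mol) passes through both.
Al³⁺ + 3e⁻ → Al, so n(Al) = 0.1256 / 3 = 0.04187 mol
m(Al) = 0.04187 × 26.98 = 1.13 g

1.13 g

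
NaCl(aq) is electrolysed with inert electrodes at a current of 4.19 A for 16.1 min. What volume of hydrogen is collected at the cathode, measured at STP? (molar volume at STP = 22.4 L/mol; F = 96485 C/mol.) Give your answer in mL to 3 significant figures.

470 mL

Q = 4.19 A × 966 s = 4048 C
Moles of electrons = 4048 / 96485 = 0.04195 mol
2H⁺ + 2e⁻ → H₂, so n(H₂) = 0.04195 / 2 = 0.02098 mol
V = 0.02098 × 22.4 = 0.4700 L
= 470 mL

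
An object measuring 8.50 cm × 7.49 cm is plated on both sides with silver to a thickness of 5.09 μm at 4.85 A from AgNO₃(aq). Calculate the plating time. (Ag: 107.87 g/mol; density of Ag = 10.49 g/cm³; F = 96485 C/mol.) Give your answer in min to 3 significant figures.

2.09 min

Plated area = 2 × 8.50 × 7.49 = 127.3 cm²
Volume = 127.3 × 5.09×10⁻⁴ cm = 0.06480 cm³
m(Ag) = 0.06480 × 10.49 = 0.6798 g
n(Ag) = 0.6798 / 107.87 = 0.006302 mol; n(e⁻) = 0.006302 mol
Q = 0.006302 × 96485 = 608.0 C
t = 608.0 / 4.85 = 125.4 s = 2.09 min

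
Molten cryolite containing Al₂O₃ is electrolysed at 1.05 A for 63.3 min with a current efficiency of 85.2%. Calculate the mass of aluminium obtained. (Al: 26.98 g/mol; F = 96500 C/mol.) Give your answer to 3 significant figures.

Q = 1.05 × 3798 = 3988 C
n(e⁻) = 3988 / 96500 = 0.04133 mol
Al³⁺ + 3e⁻ → Al, so theoretical m(Al) = 0.01378 × 26.98 = 0.3718 g
Actual mass = 85.2% × 0.3718 = 0.317 g

0.317 g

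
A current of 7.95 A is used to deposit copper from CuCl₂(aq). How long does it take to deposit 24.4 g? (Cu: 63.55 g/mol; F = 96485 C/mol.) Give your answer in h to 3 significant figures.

n(Cu) = 24.4 / 63.55 = 0.3839 mol
Cu²⁺ + 2e⁻ → Cu, so n(e⁻) = 2 × 0.3839 = 0.7678 mol
Q = 0.7678 × 96485 = 74080 C
t = Q / I = 74080 / 7.95 = 9318 s = 2.59 h

2.59 h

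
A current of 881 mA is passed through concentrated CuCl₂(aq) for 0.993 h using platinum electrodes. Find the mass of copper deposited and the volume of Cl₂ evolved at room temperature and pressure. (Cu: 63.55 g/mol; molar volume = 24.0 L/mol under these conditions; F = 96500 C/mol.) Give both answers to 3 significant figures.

Q = 0.881 × 3574.8 = 3149 C; n(e⁻) = 3149 / 96500 = 0.03263 mol
Cathode: Cu²⁺ + 2e⁻ → Cu → n(Cu) = 0.03263/2 = 0.01632 mol → 1.04 g
Anode: 2Cl⁻ → Cl₂ + 2e⁻ → n(Cl₂) = 0.03263/2 = 0.01632 mol → 0.392 L

1.04 g Cu; 0.392 L Cl₂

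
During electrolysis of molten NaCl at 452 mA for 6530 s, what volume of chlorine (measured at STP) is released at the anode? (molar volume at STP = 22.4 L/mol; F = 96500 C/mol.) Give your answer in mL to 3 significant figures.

Q = 0.452 A × 6530 s = 2952 C
n(e⁻) = 2952 / 96500 = 0.03059 mol
2Cl⁻ → Cl₂ + 2e⁻, so n(Cl₂) = 0.03059 / 2 = 0.01530 mol
V = 0.01530 × 22.4 = 0.3427 L
= 343 mL

343 mL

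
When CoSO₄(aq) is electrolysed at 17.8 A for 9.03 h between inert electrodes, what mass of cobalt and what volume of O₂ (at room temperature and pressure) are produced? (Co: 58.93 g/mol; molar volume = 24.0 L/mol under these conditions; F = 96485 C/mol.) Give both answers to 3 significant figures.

Q = 17.8 × 32508 = 5.786×10^5 C; n(e⁻) = 5.786×10^5 / 96485 = 5.997 mol
Cathode: Co²⁺ + 2e⁻ → Co → n(Co) = 5.997/2 = 2.999 mol → 177 g
Anode: 2H₂O → O₂ + 4H⁺ + 4e⁻ → n(O₂) = 5.997/4 = 1.499 mol → 36.0 L

177 g Co; 36.0 L O₂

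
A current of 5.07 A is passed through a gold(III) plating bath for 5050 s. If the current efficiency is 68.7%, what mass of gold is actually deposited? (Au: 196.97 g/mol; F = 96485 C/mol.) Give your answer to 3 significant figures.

Q = 5.07 × 5050 = 25600 C
n(e⁻) = 25600 / 96485 = 0.2653 mol
Au³⁺ + 3e⁻ → Au, so theoretical m(Au) = 0.08843 × 196.97 = 17.42 g
Actual mass = 68.7% × 17.42 = 12.0 g

12.0 g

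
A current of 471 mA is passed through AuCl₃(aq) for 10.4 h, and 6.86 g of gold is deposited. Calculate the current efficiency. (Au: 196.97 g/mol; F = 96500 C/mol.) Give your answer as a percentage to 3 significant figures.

Q = 0.471 × 37440 = 17630 C
n(e⁻) = 17630 / 96500 = 0.1827 mol
Au³⁺ + 3e⁻ → Au, so theoretical n(Au) = 0.06090 mol → 12.00 g
Efficiency = 6.86 / 12.00 = 0.5717 = 57.2%

57.2%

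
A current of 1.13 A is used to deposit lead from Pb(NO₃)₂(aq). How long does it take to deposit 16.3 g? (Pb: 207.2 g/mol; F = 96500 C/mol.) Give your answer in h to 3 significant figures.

3.73 h

n(Pb) = 16.3 / 207.2 = 0.07867 mol
Pb²⁺ + 2e⁻ → Pb, so n(e⁻) = 2 × 0.07867 = 0.1573 mol
Q = 0.1573 × 96500 = 15180 C
t = Q / I = 15180 / 1.13 = 13430 s = 3.73 h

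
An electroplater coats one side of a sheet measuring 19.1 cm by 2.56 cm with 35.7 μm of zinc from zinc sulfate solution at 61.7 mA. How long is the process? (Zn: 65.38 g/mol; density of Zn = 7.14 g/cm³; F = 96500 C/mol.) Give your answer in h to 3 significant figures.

16.6 h

Plated area = 19.1 × 2.56 = 48.90 cm²
Volume = 48.90 × 35.7×10⁻⁴ cm = 0.1746 cm³
m(Zn) = 0.1746 × 7.14 = 1.247 g
n(Zn) = 1.247 / 65.38 = 0.01907 mol; n(e⁻) = 2 × 0.01907 = 0.03814 mol
Q = 0.03814 × 96500 = 3681 C
t = 3681 / 0.0617 = 59660 s = 16.6 h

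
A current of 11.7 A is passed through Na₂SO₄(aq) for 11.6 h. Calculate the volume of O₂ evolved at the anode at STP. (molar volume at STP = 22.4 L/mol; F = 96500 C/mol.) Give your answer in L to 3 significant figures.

Q = 11.7 A × 41760 s = 4.886×10^5 C
n(e⁻) = Q/F = 4.886×10^5/96500 = 5.063 mol
2H₂O → O₂ + 4H⁺ + 4e⁻, so n(O₂) = 5.063 / 4 = 1.266 mol
V = 1.266 × 22.4 = 28.36 L

28.4 L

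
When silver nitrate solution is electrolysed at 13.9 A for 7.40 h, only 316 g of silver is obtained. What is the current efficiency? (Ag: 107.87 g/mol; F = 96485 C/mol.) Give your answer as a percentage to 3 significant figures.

76.3%

Q = 13.9 × 26640 = 3.703×10^5 C
n(e⁻) = 3.703×10^5 / 96485 = 3.838 mol
Ag⁺ + e⁻ → Ag, so theoretical n(Ag) = 3.838 mol → 414.0 g
Efficiency = 316 / 414.0 = 0.7633 = 76.3%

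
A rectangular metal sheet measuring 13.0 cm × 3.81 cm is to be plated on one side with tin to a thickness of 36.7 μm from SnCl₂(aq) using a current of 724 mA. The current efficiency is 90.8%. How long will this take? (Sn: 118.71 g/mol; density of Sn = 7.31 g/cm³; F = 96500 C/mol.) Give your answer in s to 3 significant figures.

3290 s

Plated area = 13.0 × 3.81 = 49.53 cm²
Volume = 49.53 × 36.7×10⁻⁴ cm = 0.1818 cm³
m(Sn) = 0.1818 × 7.31 = 1.329 g
n(Sn) = 1.329 / 118.71 = 0.01120 mol; n(e⁻) = 2 × 0.01120 = 0.02240 mol
Q = 0.02240 × 96500 / 0.908 = 2381 C
t = 2381 / 0.724 = 3289 s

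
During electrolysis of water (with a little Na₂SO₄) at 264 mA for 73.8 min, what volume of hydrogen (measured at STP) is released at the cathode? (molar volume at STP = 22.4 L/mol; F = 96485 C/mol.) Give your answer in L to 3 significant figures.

Q = 0.264 A × 4428 s = 1169 C
Moles of electrons = 1169 / 96485 = 0.01212 mol
2H⁺ + 2e⁻ → H₂, so n(H₂) = 0.01212 / 2 = 0.006060 mol
V = 0.006060 × 22.4 = 0.1357 L

0.136 L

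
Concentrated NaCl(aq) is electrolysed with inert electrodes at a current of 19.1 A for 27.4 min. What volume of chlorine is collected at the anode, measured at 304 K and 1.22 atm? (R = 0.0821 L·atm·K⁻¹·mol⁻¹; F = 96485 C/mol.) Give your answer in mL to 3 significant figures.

3330 mL

Q = 19.1 A × 1644 s = 31400 C
n(e⁻) = Q/F = 31400/96485 = 0.3254 mol
2Cl⁻ → Cl₂ + 2e⁻, so n(Cl₂) = 0.3254 / 2 = 0.1627 mol
V = nRT/P = 0.1627 × 0.0821 × 304 / 1.22 = 3.328 L
= 3330 mL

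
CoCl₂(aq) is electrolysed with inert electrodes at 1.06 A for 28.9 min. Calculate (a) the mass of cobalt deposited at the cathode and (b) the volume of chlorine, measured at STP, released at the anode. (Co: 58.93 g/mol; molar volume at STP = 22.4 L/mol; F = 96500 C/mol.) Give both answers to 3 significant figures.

Q = 1.06 × 1734 = 1838 C; n(e⁻) = 1838 / 96500 = 0.01905 mol
Cathode: Co²⁺ + 2e⁻ → Co → n(Co) = 0.01905/2 = 0.009525 mol → 0.561 g
Anode: 2Cl⁻ → Cl₂ + 2e⁻ → n(Cl₂) = 0.01905/2 = 0.009525 mol → 0.213 L

0.561 g Co; 0.213 L Cl₂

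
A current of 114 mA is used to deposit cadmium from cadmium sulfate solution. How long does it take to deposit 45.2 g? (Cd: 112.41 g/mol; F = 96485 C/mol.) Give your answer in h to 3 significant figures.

189 h

n(Cd) = 45.2 / 112.41 = 0.4021 mol
Cd²⁺ + 2e⁻ → Cd, so n(e⁻) = 2 × 0.4021 = 0.8042 mol
Q = 0.8042 × 96485 = 77590 C
t = Q / I = 77590 / 0.114 = 6.806×10^5 s = 189 h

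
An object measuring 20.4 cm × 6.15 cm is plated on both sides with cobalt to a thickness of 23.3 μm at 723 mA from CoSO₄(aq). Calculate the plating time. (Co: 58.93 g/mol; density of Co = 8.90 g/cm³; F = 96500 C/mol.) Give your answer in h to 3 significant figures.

Plated area = 2 × 20.4 × 6.15 = 250.9 cm²
Volume = 250.9 × 23.3×10⁻⁴ cm = 0.5846 cm³
m(Co) = 0.5846 × 8.90 = 5.203 g
n(Co) = 5.203 / 58.93 = 0.08829 mol; n(e⁻) = 2 × 0.08829 = 0.1766 mol
Q = 0.1766 × 96500 = 17040 C
t = 17040 / 0.723 = 23570 s = 6.55 h

6.55 h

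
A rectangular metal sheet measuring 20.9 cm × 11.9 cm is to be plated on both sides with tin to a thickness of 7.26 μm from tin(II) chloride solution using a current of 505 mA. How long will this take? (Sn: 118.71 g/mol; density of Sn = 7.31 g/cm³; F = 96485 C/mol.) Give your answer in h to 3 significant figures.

Plated area = 2 × 20.9 × 11.9 = 497.4 cm²
Volume = 497.4 × 7.26×10⁻⁴ cm = 0.3611 cm³
m(Sn) = 0.3611 × 7.31 = 2.640 g
n(Sn) = 2.640 / 118.71 = 0.02224 mol; n(e⁻) = 2 × 0.02224 = 0.04448 mol
Q = 0.04448 × 96485 = 4292 C
t = 4292 / 0.505 = 8499 s = 2.36 h

2.36 h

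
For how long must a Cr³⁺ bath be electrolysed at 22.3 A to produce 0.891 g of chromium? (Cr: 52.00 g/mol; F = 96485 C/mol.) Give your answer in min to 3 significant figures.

n(Cr) = 0.891 / 52.00 = 0.01713 mol
Cr³⁺ + 3e⁻ → Cr, so n(e⁻) = 3 × 0.01713 = 0.05139 mol
Q = 0.05139 × 96485 = 4958 C
t = Q / I = 4958 / 22.3 = 222.3 s = 3.71 min

3.71 min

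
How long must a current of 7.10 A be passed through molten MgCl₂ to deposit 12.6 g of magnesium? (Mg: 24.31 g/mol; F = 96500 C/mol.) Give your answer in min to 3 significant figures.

235 min

n(Mg) = 12.6 / 24.31 = 0.5183 mol
Mg²⁺ + 2e⁻ → Mg, so n(e⁻) = 2 × 0.5183 = 1.037 mol
Q = 1.037 × 96500 = 1.001×10^5 C
t = Q / I = 1.001×10^5 / 7.10 = 14100 s = 235 min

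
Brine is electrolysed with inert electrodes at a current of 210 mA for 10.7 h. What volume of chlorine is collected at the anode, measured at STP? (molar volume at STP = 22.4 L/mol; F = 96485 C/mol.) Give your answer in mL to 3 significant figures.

Q = 0.210 A × 38520 s = 8089 C
Moles of electrons = 8089 / 96485 = 0.08384 mol
2Cl⁻ → Cl₂ + 2e⁻, so n(Cl₂) = 0.08384 / 2 = 0.04192 mol
V = 0.04192 × 22.4 = 0.9390 L
= 939 mL

939 mL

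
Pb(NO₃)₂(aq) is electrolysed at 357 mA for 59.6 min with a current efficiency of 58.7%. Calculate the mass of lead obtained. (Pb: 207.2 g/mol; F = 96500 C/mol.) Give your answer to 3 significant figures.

0.805 g

Q = 0.357 × 3576 = 1277 C
n(e⁻) = 1277 / 96500 = 0.01323 mol
Pb²⁺ + 2e⁻ → Pb, so theoretical m(Pb) = 0.006615 × 207.2 = 1.371 g
Actual mass = 58.7% × 1.371 = 0.805 g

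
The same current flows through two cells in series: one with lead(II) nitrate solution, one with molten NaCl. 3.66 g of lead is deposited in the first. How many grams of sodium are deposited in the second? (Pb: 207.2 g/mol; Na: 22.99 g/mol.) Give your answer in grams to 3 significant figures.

n(Pb) = 3.66 / 207.2 = 0.01766 mol
Pb²⁺ + 2e⁻ → Pb, so n(e⁻) = 2 × 0.01766 = 0.03532 mol
In series, the same 0.03532 mol of electrons flows through the second cell.
Na⁺ + e⁻ → Na, so n(Na) = 0.03532 mol
m(Na) = 0.03532 × 22.99 = 0.812 g

0.812 g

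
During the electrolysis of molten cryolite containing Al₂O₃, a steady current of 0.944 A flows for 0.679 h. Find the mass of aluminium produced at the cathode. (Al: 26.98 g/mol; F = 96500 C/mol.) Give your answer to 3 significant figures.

0.215 g

Q = 0.944 A × 2444.4 s = 2308 C
n(e⁻) = 2308 / 96500 = 0.02392 mol
Al³⁺ + 3e⁻ → Al, so n(Al) = 0.02392 / 3 = 0.007973 mol
m = 0.007973 × 26.98 = 0.215 g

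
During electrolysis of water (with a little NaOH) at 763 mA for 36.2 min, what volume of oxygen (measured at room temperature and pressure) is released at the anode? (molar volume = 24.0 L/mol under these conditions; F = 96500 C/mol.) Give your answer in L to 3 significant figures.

Q = 0.763 A × 2172 s = 1657 C
n(e⁻) = 1657 / 96500 = 0.01717 mol
2H₂O → O₂ + 4H⁺ + 4e⁻, so n(O₂) = 0.01717 / 4 = 0.004293 mol
V = 0.004293 × 24.0 = 0.1030 L

0.103 L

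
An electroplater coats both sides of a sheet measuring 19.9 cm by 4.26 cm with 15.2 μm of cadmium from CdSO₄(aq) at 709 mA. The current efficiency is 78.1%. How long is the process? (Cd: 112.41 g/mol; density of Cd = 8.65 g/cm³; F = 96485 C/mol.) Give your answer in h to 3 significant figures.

Plated area = 2 × 19.9 × 4.26 = 169.5 cm²
Volume = 169.5 × 15.2×10⁻⁴ cm = 0.2576 cm³
m(Cd) = 0.2576 × 8.65 = 2.228 g
n(Cd) = 2.228 / 112.41 = 0.01982 mol; n(e⁻) = 2 × 0.01982 = 0.03964 mol
Q = 0.03964 × 96485 / 0.781 = 4897 C
t = 4897 / 0.709 = 6907 s = 1.92 h

1.92 h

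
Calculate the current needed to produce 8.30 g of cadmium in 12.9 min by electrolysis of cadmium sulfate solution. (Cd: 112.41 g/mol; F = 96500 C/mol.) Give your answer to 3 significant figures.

n(Cd) = 8.30 / 112.41 = 0.07384 mol
Cd²⁺ + 2e⁻ → Cd, so n(e⁻) = 2 × 0.07384 = 0.1477 mol
Q = 0.1477 × 96500 = 14250 C
I = Q / t = 14250 / 774 s = 18.4 A

18.4 A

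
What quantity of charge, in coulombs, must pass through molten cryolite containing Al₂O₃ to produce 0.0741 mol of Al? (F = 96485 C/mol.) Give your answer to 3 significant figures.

21400 C

Al³⁺ + 3e⁻ → Al, so n(e⁻) = 3 × 0.0741 = 0.2223 mol
Q = 0.2223 × 96485 = 21450 C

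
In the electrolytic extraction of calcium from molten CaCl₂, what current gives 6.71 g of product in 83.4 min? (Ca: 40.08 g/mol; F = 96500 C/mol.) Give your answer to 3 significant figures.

6.46 A

n(Ca) = 6.71 / 40.08 = 0.1674 mol
Ca²⁺ + 2e⁻ → Ca, so n(e⁻) = 2 × 0.1674 = 0.3348 mol
Q = 0.3348 × 96500 = 32310 C
I = Q / t = 32310 / 5004 s = 6.46 A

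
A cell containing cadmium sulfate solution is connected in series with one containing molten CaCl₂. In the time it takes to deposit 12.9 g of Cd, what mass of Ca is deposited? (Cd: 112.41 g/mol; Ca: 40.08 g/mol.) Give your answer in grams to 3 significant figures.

4.60 g

n(Cd) = 12.9 / 112.41 = 0.1148 mol
Cd²⁺ + 2e⁻ → Cd, so n(e⁻) = 2 × 0.1148 = 0.2296 mol
Since the cells are in series, n(e⁻) in the Ca cell is also 0.2296 mol.
Ca²⁺ + 2e⁻ → Ca, so n(Ca) = 0.2296 / 2 = 0.1148 mol
m(Ca) = 0.1148 × 40.08 = 4.60 g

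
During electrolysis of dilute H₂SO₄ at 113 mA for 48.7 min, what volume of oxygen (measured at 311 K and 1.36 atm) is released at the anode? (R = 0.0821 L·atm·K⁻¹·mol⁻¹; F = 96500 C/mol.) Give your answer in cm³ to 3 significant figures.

16.1 cm³

Charge passed = 0.113 × 2922 = 330.2 C
Moles of electrons = 330.2 / 96500 = 0.003422 mol
2H₂O → O₂ + 4H⁺ + 4e⁻, so n(O₂) = 0.003422 / 4 = 8.555×10^-4 mol
V = nRT/P = 8.555×10^-4 × 0.0821 × 311 / 1.36 = 0.01606 L
= 16.1 cm³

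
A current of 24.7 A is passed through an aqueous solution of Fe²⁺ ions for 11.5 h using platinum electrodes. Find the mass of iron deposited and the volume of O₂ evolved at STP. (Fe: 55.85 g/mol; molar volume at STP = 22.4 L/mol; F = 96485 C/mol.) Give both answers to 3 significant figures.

Q = 24.7 × 41400 = 1.023×10^6 C; n(e⁻) = 1.023×10^6 / 96485 = 10.60 mol
Cathode: Fe²⁺ + 2e⁻ → Fe → n(Fe) = 10.60/2 = 5.300 mol → 296 g
Anode: 2H₂O → O₂ + 4H⁺ + 4e⁻ → n(O₂) = 10.60/4 = 2.650 mol → 59.4 L

296 g Fe; 59.4 L O₂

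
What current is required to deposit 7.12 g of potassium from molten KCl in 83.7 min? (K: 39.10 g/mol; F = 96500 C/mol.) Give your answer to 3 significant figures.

n(K) = 7.12 / 39.10 = 0.1821 mol
K⁺ + e⁻ → K, so n(e⁻) = 0.1821 mol
Q = 0.1821 × 96500 = 17570 C
I = Q / t = 17570 / 5022 s = 3.50 A

3.50 A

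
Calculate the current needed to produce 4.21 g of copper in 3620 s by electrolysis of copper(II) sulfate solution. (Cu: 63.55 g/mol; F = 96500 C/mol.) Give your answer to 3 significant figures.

n(Cu) = 4.21 / 63.55 = 0.06625 mol
Cu²⁺ + 2e⁻ → Cu, so n(e⁻) = 2 × 0.06625 = 0.1325 mol
Q = 0.1325 × 96500 = 12790 C
I = Q / t = 12790 / 3620 s = 3.53 A

3.53 A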